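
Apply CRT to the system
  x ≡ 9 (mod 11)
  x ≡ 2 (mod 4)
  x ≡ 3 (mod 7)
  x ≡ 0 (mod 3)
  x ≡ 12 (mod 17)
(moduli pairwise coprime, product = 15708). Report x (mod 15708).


Product of moduli M = 11 · 4 · 7 · 3 · 17 = 15708.
Merge one congruence at a time:
  Start: x ≡ 9 (mod 11).
  Combine with x ≡ 2 (mod 4); new modulus lcm = 44.
    Write x = 9 + 11·t and substitute into x ≡ 2 (mod 4): 11·t ≡ 2 − 9 = -7 (mod 4).
    Reduce coefficients mod 4: 3·t ≡ 1 (mod 4).
    The inverse of 3 mod 4 is 3 (since 3·3 = 9 = 2·4 + 1), so t ≡ 3·1 = 3 ≡ 3 (mod 4).
    Then x = 9 + 11·3 = 42, valid modulo lcm(11, 4) = 44: x ≡ 42 (mod 44).
  Combine with x ≡ 3 (mod 7); new modulus lcm = 308.
    Write x = 42 + 44·t and substitute into x ≡ 3 (mod 7): 44·t ≡ 3 − 42 = -39 (mod 7).
    Reduce coefficients mod 7: 2·t ≡ 3 (mod 7).
    The inverse of 2 mod 7 is 4 (since 2·4 = 8 = 1·7 + 1), so t ≡ 4·3 = 12 ≡ 5 (mod 7).
    Then x = 42 + 44·5 = 262, valid modulo lcm(44, 7) = 308: x ≡ 262 (mod 308).
  Combine with x ≡ 0 (mod 3); new modulus lcm = 924.
    Write x = 262 + 308·t and substitute into x ≡ 0 (mod 3): 308·t ≡ 0 − 262 = -262 (mod 3).
    Reduce coefficients mod 3: 2·t ≡ 2 (mod 3).
    The inverse of 2 mod 3 is 2 (since 2·2 = 4 = 1·3 + 1), so t ≡ 2·2 = 4 ≡ 1 (mod 3).
    Then x = 262 + 308·1 = 570, valid modulo lcm(308, 3) = 924: x ≡ 570 (mod 924).
  Combine with x ≡ 12 (mod 17); new modulus lcm = 15708.
    Write x = 570 + 924·t and substitute into x ≡ 12 (mod 17): 924·t ≡ 12 − 570 = -558 (mod 17).
    Reduce coefficients mod 17: 6·t ≡ 3 (mod 17).
    The inverse of 6 mod 17 is 3 (since 6·3 = 18 = 1·17 + 1), so t ≡ 3·3 = 9 ≡ 9 (mod 17).
    Then x = 570 + 924·9 = 8886, valid modulo lcm(924, 17) = 15708: x ≡ 8886 (mod 15708).
Verify against each original: 8886 mod 11 = 9, 8886 mod 4 = 2, 8886 mod 7 = 3, 8886 mod 3 = 0, 8886 mod 17 = 12.

x ≡ 8886 (mod 15708).


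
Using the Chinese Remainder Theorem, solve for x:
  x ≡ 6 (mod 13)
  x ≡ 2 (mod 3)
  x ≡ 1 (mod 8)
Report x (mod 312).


Moduli 13, 3, 8 are pairwise coprime; by CRT there is a unique solution modulo M = 13 · 3 · 8 = 312.
Solve pairwise, accumulating the modulus:
  Start with x ≡ 6 (mod 13).
  Combine with x ≡ 2 (mod 3): since gcd(13, 3) = 1, we get a unique residue mod 39.
    Write x = 6 + 13·t and substitute into x ≡ 2 (mod 3): 13·t ≡ 2 − 6 = -4 (mod 3).
    Reduce coefficients mod 3: 1·t ≡ 2 (mod 3).
    So t ≡ 2 (mod 3).
    Then x = 6 + 13·2 = 32, valid modulo lcm(13, 3) = 39: x ≡ 32 (mod 39).
  Combine with x ≡ 1 (mod 8): since gcd(39, 8) = 1, we get a unique residue mod 312.
    Write x = 32 + 39·t and substitute into x ≡ 1 (mod 8): 39·t ≡ 1 − 32 = -31 (mod 8).
    Reduce coefficients mod 8: 7·t ≡ 1 (mod 8).
    The inverse of 7 mod 8 is 7 (since 7·7 = 49 = 6·8 + 1), so t ≡ 7·1 = 7 ≡ 7 (mod 8).
    Then x = 32 + 39·7 = 305, valid modulo lcm(39, 8) = 312: x ≡ 305 (mod 312).
Verify: 305 mod 13 = 6 ✓, 305 mod 3 = 2 ✓, 305 mod 8 = 1 ✓.

x ≡ 305 (mod 312).


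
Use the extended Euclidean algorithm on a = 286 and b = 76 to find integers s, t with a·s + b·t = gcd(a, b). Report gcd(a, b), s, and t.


Euclidean algorithm on (286, 76) — divide until remainder is 0:
  286 = 3 · 76 + 58
  76 = 1 · 58 + 18
  58 = 3 · 18 + 4
  18 = 4 · 4 + 2
  4 = 2 · 2 + 0
gcd(286, 76) = 2.
Track Bezout coefficients alongside the remainders: start with r₀ = 286 = a·1 + b·0 (s = 1, t = 0) and r₁ = 76 = a·0 + b·1 (s = 0, t = 1); each new remainder r_{k+1} = r_{k-1} − q_k·r_k inherits s_{k+1} = s_{k-1} − q_k·s_k, t_{k+1} = t_{k-1} − q_k·t_k, so r_k = a·s_k + b·t_k at every step:
  q = 3: r = 58, s = 1 − 3·0 = 1, t = 0 − 3·1 = -3  (check: 286·1 + 76·(-3) = 58)
  q = 1: r = 18, s = 0 − 1·1 = -1, t = 1 − 1·(-3) = 4  (check: 286·(-1) + 76·4 = 18)
  q = 3: r = 4, s = 1 − 3·(-1) = 4, t = -3 − 3·4 = -15  (check: 286·4 + 76·(-15) = 4)
  q = 4: r = 2, s = -1 − 4·4 = -17, t = 4 − 4·(-15) = 64  (check: 286·(-17) + 76·64 = 2)
The row with r = 2 (the gcd) gives the Bezout coefficients s = -17, t = 64.
Result: 286 · (-17) + 76 · (64) = 2.

gcd(286, 76) = 2; s = -17, t = 64 (check: 286·(-17) + 76·64 = 2).


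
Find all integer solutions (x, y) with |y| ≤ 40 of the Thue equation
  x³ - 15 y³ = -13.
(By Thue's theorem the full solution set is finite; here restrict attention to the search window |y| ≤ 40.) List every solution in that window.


The equation is x³ - 15y³ = -13. For fixed y, x³ = 15·y³ − 13, so a solution requires the RHS to be a perfect cube.
Strategy: iterate y from -40 to 40, compute RHS = 15·y³ − 13, and check whether it is a (positive or negative) perfect cube.
Check small values of y:
  y = 0: RHS = -13 is not a perfect cube.
  y = 1: RHS = 2 is not a perfect cube.
  y = -1: RHS = -28 is not a perfect cube.
  y = 2: RHS = 107 is not a perfect cube.
  y = -2: RHS = -133 is not a perfect cube.
  y = 3: RHS = 392 is not a perfect cube.
  y = -3: RHS = -418 is not a perfect cube.
Continuing the search up to |y| = 40 finds no solutions either.
No (x, y) in the scanned range satisfies the equation.

No integer solutions with |y| ≤ 40.


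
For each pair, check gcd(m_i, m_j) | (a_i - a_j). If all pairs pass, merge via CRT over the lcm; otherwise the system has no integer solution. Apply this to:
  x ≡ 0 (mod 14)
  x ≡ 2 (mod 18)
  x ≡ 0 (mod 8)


Moduli 14, 18, 8 are not pairwise coprime, so CRT works modulo lcm(m_i) when all pairwise compatibility conditions hold.
Pairwise compatibility: gcd(m_i, m_j) must divide a_i - a_j for every pair.
Merge one congruence at a time:
  Start: x ≡ 0 (mod 14).
  Combine with x ≡ 2 (mod 18): gcd(14, 18) = 2; 2 - 0 = 2, which IS divisible by 2, so compatible.
    Write x = 0 + 14·t and substitute into x ≡ 2 (mod 18): 14·t ≡ 2 − 0 = 2 (mod 18).
    Divide the congruence (and modulus) by g = 2: 7·t ≡ 1 (mod 9).
    The inverse of 7 mod 9 is 4 (since 7·4 = 28 = 3·9 + 1), so t ≡ 4·1 = 4 ≡ 4 (mod 9).
    Then x = 0 + 14·4 = 56, valid modulo lcm(14, 18) = 126: x ≡ 56 (mod 126).
  Combine with x ≡ 0 (mod 8): gcd(126, 8) = 2; 0 - 56 = -56, which IS divisible by 2, so compatible.
    Write x = 56 + 126·t and substitute into x ≡ 0 (mod 8): 126·t ≡ 0 − 56 = -56 (mod 8).
    Divide the congruence (and modulus) by g = 2: 63·t ≡ -28 (mod 4).
    Reduce coefficients mod 4: 3·t ≡ 0 (mod 4).
    The inverse of 3 mod 4 is 3 (since 3·3 = 9 = 2·4 + 1), so t ≡ 3·0 = 0 ≡ 0 (mod 4).
    Then x = 56 + 126·0 = 56, valid modulo lcm(126, 8) = 504: x ≡ 56 (mod 504).
Verify: 56 mod 14 = 0, 56 mod 18 = 2, 56 mod 8 = 0.

x ≡ 56 (mod 504).


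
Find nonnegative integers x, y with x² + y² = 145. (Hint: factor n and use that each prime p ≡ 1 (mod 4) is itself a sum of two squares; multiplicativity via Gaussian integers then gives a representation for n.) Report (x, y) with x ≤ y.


Step 1: Factor n = 145 = 5 · 29.
Step 2: Check the mod-4 condition on each prime factor: 5 ≡ 1 (mod 4), exponent 1; 29 ≡ 1 (mod 4), exponent 1.
All primes ≡ 3 (mod 4) appear to even exponent (or don't appear), so by the two-squares theorem n IS expressible as a sum of two squares.
Step 3: Build a representation. Here n = 5 · 29 is a product of primes ≡ 1 (mod 4). Each prime p ≡ 1 (mod 4) is itself a sum of two squares; find a² by testing p − a² for a perfect square:
  5: 5 − 1² = 4 = 2² ⇒ 5 = 1² + 2².
  29: 29 − 1² = 28, 29 − 2² = 25 = 5² ⇒ 29 = 2² + 5².
  Combine using the Brahmagupta–Fibonacci identity (a² + b²)(c² + d²) = (ac − bd)² + (ad + bc)² = (ac + bd)² + (ad − bc)²:
  5 · 29 = 145: from (1² + 2²)(2² + 5²), take (1·2 − 2·5, 1·5 + 2·2) = (2 − 10, 5 + 4) = (-8, 9); dropping signs (only squares matter) gives (8, 9); check 8² + 9² = 64 + 81 = 145 ✓.
Step 4: Order so x ≤ y and verify: 8² + 9² = 64 + 81 = 145 = n. ✓

n = 145 = 8² + 9² (one valid representation with x ≤ y).


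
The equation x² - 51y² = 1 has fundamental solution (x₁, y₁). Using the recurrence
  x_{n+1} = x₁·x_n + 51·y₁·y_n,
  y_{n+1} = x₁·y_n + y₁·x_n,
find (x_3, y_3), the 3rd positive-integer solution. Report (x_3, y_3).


Step 1: Find the fundamental solution (x₁, y₁) of x² - 51y² = 1.
  Expand √51 as a continued fraction. a₀ = ⌊√51⌋ = 7; iterate m_{k+1} = d_k·a_k − m_k, d_{k+1} = (51 − m_{k+1}²)/d_k, a_{k+1} = ⌊(a₀ + m_{k+1})/d_{k+1}⌋ (starting m₀ = 0, d₀ = 1), with convergents p_k = a_k·p_{k-1} + p_{k-2}, q_k = a_k·q_{k-1} + q_{k-2} (p₋₁ = 1, q₋₁ = 0):
  k = 0: a₀ = 7; p₀/q₀ = 7/1; p₀² − 51·q₀² = 49 − 51 = -2.
  k = 1: m = 7, d = 2, a = ⌊(7 + 7)/2⌋ = 7; p/q = (7·7 + 1)/(7·1 + 0) = 50/7; p² − 51·q² = 2500 − 2499 = 1.
  The first convergent with p² − 51·q² = 1 gives the fundamental solution (x₁, y₁) = (50, 7).
Step 2: Apply the recurrence (x_{n+1}, y_{n+1}) = (x₁x_n + 51y₁y_n, x₁y_n + y₁x_n) repeatedly.
  From (x_1, y_1) = (50, 7): x_2 = 50·50 + 51·7·7 = 4999; y_2 = 50·7 + 7·50 = 700.
  From (x_2, y_2) = (4999, 700): x_3 = 50·4999 + 51·7·700 = 499850; y_3 = 50·700 + 7·4999 = 69993.
Step 3: Verify x_3² - 51·y_3² = 249850022500 - 249850022499 = 1 (should be 1). ✓

(x_1, y_1) = (50, 7); (x_3, y_3) = (499850, 69993).


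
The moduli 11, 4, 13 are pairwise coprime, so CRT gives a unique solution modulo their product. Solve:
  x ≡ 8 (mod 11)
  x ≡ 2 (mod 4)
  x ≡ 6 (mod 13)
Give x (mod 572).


Moduli 11, 4, 13 are pairwise coprime; by CRT there is a unique solution modulo M = 11 · 4 · 13 = 572.
Solve pairwise, accumulating the modulus:
  Start with x ≡ 8 (mod 11).
  Combine with x ≡ 2 (mod 4): since gcd(11, 4) = 1, we get a unique residue mod 44.
    Write x = 8 + 11·t and substitute into x ≡ 2 (mod 4): 11·t ≡ 2 − 8 = -6 (mod 4).
    Reduce coefficients mod 4: 3·t ≡ 2 (mod 4).
    The inverse of 3 mod 4 is 3 (since 3·3 = 9 = 2·4 + 1), so t ≡ 3·2 = 6 ≡ 2 (mod 4).
    Then x = 8 + 11·2 = 30, valid modulo lcm(11, 4) = 44: x ≡ 30 (mod 44).
  Combine with x ≡ 6 (mod 13): since gcd(44, 13) = 1, we get a unique residue mod 572.
    Write x = 30 + 44·t and substitute into x ≡ 6 (mod 13): 44·t ≡ 6 − 30 = -24 (mod 13).
    Reduce coefficients mod 13: 5·t ≡ 2 (mod 13).
    The inverse of 5 mod 13 is 8 (since 5·8 = 40 = 3·13 + 1), so t ≡ 8·2 = 16 ≡ 3 (mod 13).
    Then x = 30 + 44·3 = 162, valid modulo lcm(44, 13) = 572: x ≡ 162 (mod 572).
Verify: 162 mod 11 = 8 ✓, 162 mod 4 = 2 ✓, 162 mod 13 = 6 ✓.

x ≡ 162 (mod 572).


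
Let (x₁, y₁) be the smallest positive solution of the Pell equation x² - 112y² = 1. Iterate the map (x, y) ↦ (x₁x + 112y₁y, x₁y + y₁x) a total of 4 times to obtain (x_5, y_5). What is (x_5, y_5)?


Step 1: Find the fundamental solution (x₁, y₁) of x² - 112y² = 1.
  Expand √112 as a continued fraction. a₀ = ⌊√112⌋ = 10; iterate m_{k+1} = d_k·a_k − m_k, d_{k+1} = (112 − m_{k+1}²)/d_k, a_{k+1} = ⌊(a₀ + m_{k+1})/d_{k+1}⌋ (starting m₀ = 0, d₀ = 1), with convergents p_k = a_k·p_{k-1} + p_{k-2}, q_k = a_k·q_{k-1} + q_{k-2} (p₋₁ = 1, q₋₁ = 0):
  k = 0: a₀ = 10; p₀/q₀ = 10/1; p₀² − 112·q₀² = 100 − 112 = -12.
  k = 1: m = 10, d = 12, a = ⌊(10 + 10)/12⌋ = 1; p/q = (1·10 + 1)/(1·1 + 0) = 11/1; p² − 112·q² = 121 − 112 = 9.
  k = 2: m = 2, d = 9, a = ⌊(10 + 2)/9⌋ = 1; p/q = (1·11 + 10)/(1·1 + 1) = 21/2; p² − 112·q² = 441 − 448 = -7.
  k = 3: m = 7, d = 7, a = ⌊(10 + 7)/7⌋ = 2; p/q = (2·21 + 11)/(2·2 + 1) = 53/5; p² − 112·q² = 2809 − 2800 = 9.
  k = 4: m = 7, d = 9, a = ⌊(10 + 7)/9⌋ = 1; p/q = (1·53 + 21)/(1·5 + 2) = 74/7; p² − 112·q² = 5476 − 5488 = -12.
  k = 5: m = 2, d = 12, a = ⌊(10 + 2)/12⌋ = 1; p/q = (1·74 + 53)/(1·7 + 5) = 127/12; p² − 112·q² = 16129 − 16128 = 1.
  The first convergent with p² − 112·q² = 1 gives the fundamental solution (x₁, y₁) = (127, 12).
Step 2: Apply the recurrence (x_{n+1}, y_{n+1}) = (x₁x_n + 112y₁y_n, x₁y_n + y₁x_n) repeatedly.
  From (x_1, y_1) = (127, 12): x_2 = 127·127 + 112·12·12 = 32257; y_2 = 127·12 + 12·127 = 3048.
  From (x_2, y_2) = (32257, 3048): x_3 = 127·32257 + 112·12·3048 = 8193151; y_3 = 127·3048 + 12·32257 = 774180.
  From (x_3, y_3) = (8193151, 774180): x_4 = 127·8193151 + 112·12·774180 = 2081028097; y_4 = 127·774180 + 12·8193151 = 196638672.
  From (x_4, y_4) = (2081028097, 196638672): x_5 = 127·2081028097 + 112·12·196638672 = 528572943487; y_5 = 127·196638672 + 12·2081028097 = 49945448508.
Step 3: Verify x_5² - 112·y_5² = 279389356586511295719169 - 279389356586511295719168 = 1 (should be 1). ✓

(x_1, y_1) = (127, 12); (x_5, y_5) = (528572943487, 49945448508).


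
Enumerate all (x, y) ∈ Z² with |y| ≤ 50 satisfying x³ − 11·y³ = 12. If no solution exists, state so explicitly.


The equation is x³ - 11y³ = 12. For fixed y, x³ = 11·y³ + 12, so a solution requires the RHS to be a perfect cube.
Strategy: iterate y from -50 to 50, compute RHS = 11·y³ + 12, and check whether it is a (positive or negative) perfect cube.
Check small values of y:
  y = 0: RHS = 12 is not a perfect cube.
  y = 1: RHS = 23 is not a perfect cube.
  y = -1: RHS = 1 = (1)³ ⇒ x = 1 works.
  y = 2: RHS = 100 is not a perfect cube.
  y = -2: RHS = -76 is not a perfect cube.
  y = 3: RHS = 309 is not a perfect cube.
  y = -3: RHS = -285 is not a perfect cube.
Continuing the search up to |y| = 50 finds no further solutions beyond those listed.
Collected solutions: (1, -1).

Solutions (with |y| ≤ 50): (1, -1).


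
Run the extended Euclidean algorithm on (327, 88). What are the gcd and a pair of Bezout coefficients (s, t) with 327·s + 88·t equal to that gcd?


Euclidean algorithm on (327, 88) — divide until remainder is 0:
  327 = 3 · 88 + 63
  88 = 1 · 63 + 25
  63 = 2 · 25 + 13
  25 = 1 · 13 + 12
  13 = 1 · 12 + 1
  12 = 12 · 1 + 0
gcd(327, 88) = 1.
Track Bezout coefficients alongside the remainders: start with r₀ = 327 = a·1 + b·0 (s = 1, t = 0) and r₁ = 88 = a·0 + b·1 (s = 0, t = 1); each new remainder r_{k+1} = r_{k-1} − q_k·r_k inherits s_{k+1} = s_{k-1} − q_k·s_k, t_{k+1} = t_{k-1} − q_k·t_k, so r_k = a·s_k + b·t_k at every step:
  q = 3: r = 63, s = 1 − 3·0 = 1, t = 0 − 3·1 = -3  (check: 327·1 + 88·(-3) = 63)
  q = 1: r = 25, s = 0 − 1·1 = -1, t = 1 − 1·(-3) = 4  (check: 327·(-1) + 88·4 = 25)
  q = 2: r = 13, s = 1 − 2·(-1) = 3, t = -3 − 2·4 = -11  (check: 327·3 + 88·(-11) = 13)
  q = 1: r = 12, s = -1 − 1·3 = -4, t = 4 − 1·(-11) = 15  (check: 327·(-4) + 88·15 = 12)
  q = 1: r = 1, s = 3 − 1·(-4) = 7, t = -11 − 1·15 = -26  (check: 327·7 + 88·(-26) = 1)
The row with r = 1 (the gcd) gives the Bezout coefficients s = 7, t = -26.
Result: 327 · (7) + 88 · (-26) = 1.

gcd(327, 88) = 1; s = 7, t = -26 (check: 327·7 + 88·(-26) = 1).


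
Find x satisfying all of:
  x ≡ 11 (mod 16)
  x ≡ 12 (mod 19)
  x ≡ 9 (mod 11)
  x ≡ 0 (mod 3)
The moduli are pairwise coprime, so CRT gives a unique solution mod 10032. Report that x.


Product of moduli M = 16 · 19 · 11 · 3 = 10032.
Merge one congruence at a time:
  Start: x ≡ 11 (mod 16).
  Combine with x ≡ 12 (mod 19); new modulus lcm = 304.
    Write x = 11 + 16·t and substitute into x ≡ 12 (mod 19): 16·t ≡ 12 − 11 = 1 (mod 19).
    The inverse of 16 mod 19 is 6 (since 16·6 = 96 = 5·19 + 1), so t ≡ 6·1 = 6 ≡ 6 (mod 19).
    Then x = 11 + 16·6 = 107, valid modulo lcm(16, 19) = 304: x ≡ 107 (mod 304).
  Combine with x ≡ 9 (mod 11); new modulus lcm = 3344.
    Write x = 107 + 304·t and substitute into x ≡ 9 (mod 11): 304·t ≡ 9 − 107 = -98 (mod 11).
    Reduce coefficients mod 11: 7·t ≡ 1 (mod 11).
    The inverse of 7 mod 11 is 8 (since 7·8 = 56 = 5·11 + 1), so t ≡ 8·1 = 8 ≡ 8 (mod 11).
    Then x = 107 + 304·8 = 2539, valid modulo lcm(304, 11) = 3344: x ≡ 2539 (mod 3344).
  Combine with x ≡ 0 (mod 3); new modulus lcm = 10032.
    Write x = 2539 + 3344·t and substitute into x ≡ 0 (mod 3): 3344·t ≡ 0 − 2539 = -2539 (mod 3).
    Reduce coefficients mod 3: 2·t ≡ 2 (mod 3).
    The inverse of 2 mod 3 is 2 (since 2·2 = 4 = 1·3 + 1), so t ≡ 2·2 = 4 ≡ 1 (mod 3).
    Then x = 2539 + 3344·1 = 5883, valid modulo lcm(3344, 3) = 10032: x ≡ 5883 (mod 10032).
Verify against each original: 5883 mod 16 = 11, 5883 mod 19 = 12, 5883 mod 11 = 9, 5883 mod 3 = 0.

x ≡ 5883 (mod 10032).


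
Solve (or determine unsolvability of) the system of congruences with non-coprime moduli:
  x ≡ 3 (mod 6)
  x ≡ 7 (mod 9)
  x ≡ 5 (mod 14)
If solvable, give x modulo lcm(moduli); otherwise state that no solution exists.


Moduli 6, 9, 14 are not pairwise coprime, so CRT works modulo lcm(m_i) when all pairwise compatibility conditions hold.
Pairwise compatibility: gcd(m_i, m_j) must divide a_i - a_j for every pair.
Merge one congruence at a time:
  Start: x ≡ 3 (mod 6).
  Combine with x ≡ 7 (mod 9): gcd(6, 9) = 3, and 7 - 3 = 4 is NOT divisible by 3.
    ⇒ system is inconsistent (no integer solution).

No solution (the system is inconsistent).


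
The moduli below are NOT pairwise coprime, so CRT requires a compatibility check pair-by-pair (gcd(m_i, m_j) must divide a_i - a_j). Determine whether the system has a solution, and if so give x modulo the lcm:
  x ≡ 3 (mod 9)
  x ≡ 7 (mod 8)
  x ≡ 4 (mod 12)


Moduli 9, 8, 12 are not pairwise coprime, so CRT works modulo lcm(m_i) when all pairwise compatibility conditions hold.
Pairwise compatibility: gcd(m_i, m_j) must divide a_i - a_j for every pair.
Merge one congruence at a time:
  Start: x ≡ 3 (mod 9).
  Combine with x ≡ 7 (mod 8): gcd(9, 8) = 1; 7 - 3 = 4, which IS divisible by 1, so compatible.
    Write x = 3 + 9·t and substitute into x ≡ 7 (mod 8): 9·t ≡ 7 − 3 = 4 (mod 8).
    Reduce coefficients mod 8: 1·t ≡ 4 (mod 8).
    So t ≡ 4 (mod 8).
    Then x = 3 + 9·4 = 39, valid modulo lcm(9, 8) = 72: x ≡ 39 (mod 72).
  Combine with x ≡ 4 (mod 12): gcd(72, 12) = 12, and 4 - 39 = -35 is NOT divisible by 12.
    ⇒ system is inconsistent (no integer solution).

No solution (the system is inconsistent).


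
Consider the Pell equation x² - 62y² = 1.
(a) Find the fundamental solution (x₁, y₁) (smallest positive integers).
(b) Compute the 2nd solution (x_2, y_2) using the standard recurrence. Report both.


Step 1: Find the fundamental solution (x₁, y₁) of x² - 62y² = 1.
  Expand √62 as a continued fraction. a₀ = ⌊√62⌋ = 7; iterate m_{k+1} = d_k·a_k − m_k, d_{k+1} = (62 − m_{k+1}²)/d_k, a_{k+1} = ⌊(a₀ + m_{k+1})/d_{k+1}⌋ (starting m₀ = 0, d₀ = 1), with convergents p_k = a_k·p_{k-1} + p_{k-2}, q_k = a_k·q_{k-1} + q_{k-2} (p₋₁ = 1, q₋₁ = 0):
  k = 0: a₀ = 7; p₀/q₀ = 7/1; p₀² − 62·q₀² = 49 − 62 = -13.
  k = 1: m = 7, d = 13, a = ⌊(7 + 7)/13⌋ = 1; p/q = (1·7 + 1)/(1·1 + 0) = 8/1; p² − 62·q² = 64 − 62 = 2.
  k = 2: m = 6, d = 2, a = ⌊(7 + 6)/2⌋ = 6; p/q = (6·8 + 7)/(6·1 + 1) = 55/7; p² − 62·q² = 3025 − 3038 = -13.
  k = 3: m = 6, d = 13, a = ⌊(7 + 6)/13⌋ = 1; p/q = (1·55 + 8)/(1·7 + 1) = 63/8; p² − 62·q² = 3969 − 3968 = 1.
  The first convergent with p² − 62·q² = 1 gives the fundamental solution (x₁, y₁) = (63, 8).
Step 2: Apply the recurrence (x_{n+1}, y_{n+1}) = (x₁x_n + 62y₁y_n, x₁y_n + y₁x_n) repeatedly.
  From (x_1, y_1) = (63, 8): x_2 = 63·63 + 62·8·8 = 7937; y_2 = 63·8 + 8·63 = 1008.
Step 3: Verify x_2² - 62·y_2² = 62995969 - 62995968 = 1 (should be 1). ✓

(x_1, y_1) = (63, 8); (x_2, y_2) = (7937, 1008).


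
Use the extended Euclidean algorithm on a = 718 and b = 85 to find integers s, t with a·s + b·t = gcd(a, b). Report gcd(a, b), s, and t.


Euclidean algorithm on (718, 85) — divide until remainder is 0:
  718 = 8 · 85 + 38
  85 = 2 · 38 + 9
  38 = 4 · 9 + 2
  9 = 4 · 2 + 1
  2 = 2 · 1 + 0
gcd(718, 85) = 1.
Track Bezout coefficients alongside the remainders: start with r₀ = 718 = a·1 + b·0 (s = 1, t = 0) and r₁ = 85 = a·0 + b·1 (s = 0, t = 1); each new remainder r_{k+1} = r_{k-1} − q_k·r_k inherits s_{k+1} = s_{k-1} − q_k·s_k, t_{k+1} = t_{k-1} − q_k·t_k, so r_k = a·s_k + b·t_k at every step:
  q = 8: r = 38, s = 1 − 8·0 = 1, t = 0 − 8·1 = -8  (check: 718·1 + 85·(-8) = 38)
  q = 2: r = 9, s = 0 − 2·1 = -2, t = 1 − 2·(-8) = 17  (check: 718·(-2) + 85·17 = 9)
  q = 4: r = 2, s = 1 − 4·(-2) = 9, t = -8 − 4·17 = -76  (check: 718·9 + 85·(-76) = 2)
  q = 4: r = 1, s = -2 − 4·9 = -38, t = 17 − 4·(-76) = 321  (check: 718·(-38) + 85·321 = 1)
The row with r = 1 (the gcd) gives the Bezout coefficients s = -38, t = 321.
Result: 718 · (-38) + 85 · (321) = 1.

gcd(718, 85) = 1; s = -38, t = 321 (check: 718·(-38) + 85·321 = 1).


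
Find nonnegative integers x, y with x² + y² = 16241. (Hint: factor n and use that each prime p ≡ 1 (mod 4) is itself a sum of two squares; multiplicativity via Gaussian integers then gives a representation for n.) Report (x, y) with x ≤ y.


Step 1: Factor n = 16241 = 109 · 149.
Step 2: Check the mod-4 condition on each prime factor: 109 ≡ 1 (mod 4), exponent 1; 149 ≡ 1 (mod 4), exponent 1.
All primes ≡ 3 (mod 4) appear to even exponent (or don't appear), so by the two-squares theorem n IS expressible as a sum of two squares.
Step 3: Build a representation. Here n = 109 · 149 is a product of primes ≡ 1 (mod 4). Each prime p ≡ 1 (mod 4) is itself a sum of two squares; find a² by testing p − a² for a perfect square:
  109: 109 − 1² = 108, 109 − 2² = 105, 109 − 3² = 100 = 10² ⇒ 109 = 3² + 10².
  149: 149 − 1² = 148, 149 − 2² = 145, 149 − 3² = 140, 149 − 4² = 133, 149 − 5² = 124, 149 − 6² = 113, 149 − 7² = 100 = 10² ⇒ 149 = 7² + 10².
  Combine using the Brahmagupta–Fibonacci identity (a² + b²)(c² + d²) = (ac − bd)² + (ad + bc)² = (ac + bd)² + (ad − bc)²:
  109 · 149 = 16241: from (3² + 10²)(7² + 10²), take (3·7 − 10·10, 3·10 + 10·7) = (21 − 100, 30 + 70) = (-79, 100); dropping signs (only squares matter) gives (79, 100); check 79² + 100² = 6241 + 10000 = 16241 ✓.
Step 4: Order so x ≤ y and verify: 79² + 100² = 6241 + 10000 = 16241 = n. ✓

n = 16241 = 79² + 100² (one valid representation with x ≤ y).


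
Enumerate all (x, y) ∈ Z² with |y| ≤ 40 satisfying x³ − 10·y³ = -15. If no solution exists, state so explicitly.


The equation is x³ - 10y³ = -15. For fixed y, x³ = 10·y³ − 15, so a solution requires the RHS to be a perfect cube.
Strategy: iterate y from -40 to 40, compute RHS = 10·y³ − 15, and check whether it is a (positive or negative) perfect cube.
Check small values of y:
  y = 0: RHS = -15 is not a perfect cube.
  y = 1: RHS = -5 is not a perfect cube.
  y = -1: RHS = -25 is not a perfect cube.
  y = 2: RHS = 65 is not a perfect cube.
  y = -2: RHS = -95 is not a perfect cube.
  y = 3: RHS = 255 is not a perfect cube.
  y = -3: RHS = -285 is not a perfect cube.
Continuing the search up to |y| = 40 finds no solutions either.
No (x, y) in the scanned range satisfies the equation.

No integer solutions with |y| ≤ 40.


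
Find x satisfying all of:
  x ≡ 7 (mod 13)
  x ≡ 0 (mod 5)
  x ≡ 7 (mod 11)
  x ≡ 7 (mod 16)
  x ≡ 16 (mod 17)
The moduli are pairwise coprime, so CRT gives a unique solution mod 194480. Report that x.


Product of moduli M = 13 · 5 · 11 · 16 · 17 = 194480.
Merge one congruence at a time:
  Start: x ≡ 7 (mod 13).
  Combine with x ≡ 0 (mod 5); new modulus lcm = 65.
    Write x = 7 + 13·t and substitute into x ≡ 0 (mod 5): 13·t ≡ 0 − 7 = -7 (mod 5).
    Reduce coefficients mod 5: 3·t ≡ 3 (mod 5).
    The inverse of 3 mod 5 is 2 (since 3·2 = 6 = 1·5 + 1), so t ≡ 2·3 = 6 ≡ 1 (mod 5).
    Then x = 7 + 13·1 = 20, valid modulo lcm(13, 5) = 65: x ≡ 20 (mod 65).
  Combine with x ≡ 7 (mod 11); new modulus lcm = 715.
    Write x = 20 + 65·t and substitute into x ≡ 7 (mod 11): 65·t ≡ 7 − 20 = -13 (mod 11).
    Reduce coefficients mod 11: 10·t ≡ 9 (mod 11).
    The inverse of 10 mod 11 is 10 (since 10·10 = 100 = 9·11 + 1), so t ≡ 10·9 = 90 ≡ 2 (mod 11).
    Then x = 20 + 65·2 = 150, valid modulo lcm(65, 11) = 715: x ≡ 150 (mod 715).
  Combine with x ≡ 7 (mod 16); new modulus lcm = 11440.
    Write x = 150 + 715·t and substitute into x ≡ 7 (mod 16): 715·t ≡ 7 − 150 = -143 (mod 16).
    Reduce coefficients mod 16: 11·t ≡ 1 (mod 16).
    The inverse of 11 mod 16 is 3 (since 11·3 = 33 = 2·16 + 1), so t ≡ 3·1 = 3 ≡ 3 (mod 16).
    Then x = 150 + 715·3 = 2295, valid modulo lcm(715, 16) = 11440: x ≡ 2295 (mod 11440).
  Combine with x ≡ 16 (mod 17); new modulus lcm = 194480.
    Write x = 2295 + 11440·t and substitute into x ≡ 16 (mod 17): 11440·t ≡ 16 − 2295 = -2279 (mod 17).
    Reduce coefficients mod 17: 16·t ≡ 16 (mod 17).
    The inverse of 16 mod 17 is 16 (since 16·16 = 256 = 15·17 + 1), so t ≡ 16·16 = 256 ≡ 1 (mod 17).
    Then x = 2295 + 11440·1 = 13735, valid modulo lcm(11440, 17) = 194480: x ≡ 13735 (mod 194480).
Verify against each original: 13735 mod 13 = 7, 13735 mod 5 = 0, 13735 mod 11 = 7, 13735 mod 16 = 7, 13735 mod 17 = 16.

x ≡ 13735 (mod 194480).


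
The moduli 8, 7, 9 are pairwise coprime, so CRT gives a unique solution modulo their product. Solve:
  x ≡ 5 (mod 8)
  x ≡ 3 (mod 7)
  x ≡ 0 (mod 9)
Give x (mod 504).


Moduli 8, 7, 9 are pairwise coprime; by CRT there is a unique solution modulo M = 8 · 7 · 9 = 504.
Solve pairwise, accumulating the modulus:
  Start with x ≡ 5 (mod 8).
  Combine with x ≡ 3 (mod 7): since gcd(8, 7) = 1, we get a unique residue mod 56.
    Write x = 5 + 8·t and substitute into x ≡ 3 (mod 7): 8·t ≡ 3 − 5 = -2 (mod 7).
    Reduce coefficients mod 7: 1·t ≡ 5 (mod 7).
    So t ≡ 5 (mod 7).
    Then x = 5 + 8·5 = 45, valid modulo lcm(8, 7) = 56: x ≡ 45 (mod 56).
  Combine with x ≡ 0 (mod 9): since gcd(56, 9) = 1, we get a unique residue mod 504.
    Write x = 45 + 56·t and substitute into x ≡ 0 (mod 9): 56·t ≡ 0 − 45 = -45 (mod 9).
    Reduce coefficients mod 9: 2·t ≡ 0 (mod 9).
    The inverse of 2 mod 9 is 5 (since 2·5 = 10 = 1·9 + 1), so t ≡ 5·0 = 0 ≡ 0 (mod 9).
    Then x = 45 + 56·0 = 45, valid modulo lcm(56, 9) = 504: x ≡ 45 (mod 504).
Verify: 45 mod 8 = 5 ✓, 45 mod 7 = 3 ✓, 45 mod 9 = 0 ✓.

x ≡ 45 (mod 504).


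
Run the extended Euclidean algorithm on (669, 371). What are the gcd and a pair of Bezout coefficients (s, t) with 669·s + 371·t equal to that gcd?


Euclidean algorithm on (669, 371) — divide until remainder is 0:
  669 = 1 · 371 + 298
  371 = 1 · 298 + 73
  298 = 4 · 73 + 6
  73 = 12 · 6 + 1
  6 = 6 · 1 + 0
gcd(669, 371) = 1.
Track Bezout coefficients alongside the remainders: start with r₀ = 669 = a·1 + b·0 (s = 1, t = 0) and r₁ = 371 = a·0 + b·1 (s = 0, t = 1); each new remainder r_{k+1} = r_{k-1} − q_k·r_k inherits s_{k+1} = s_{k-1} − q_k·s_k, t_{k+1} = t_{k-1} − q_k·t_k, so r_k = a·s_k + b·t_k at every step:
  q = 1: r = 298, s = 1 − 1·0 = 1, t = 0 − 1·1 = -1  (check: 669·1 + 371·(-1) = 298)
  q = 1: r = 73, s = 0 − 1·1 = -1, t = 1 − 1·(-1) = 2  (check: 669·(-1) + 371·2 = 73)
  q = 4: r = 6, s = 1 − 4·(-1) = 5, t = -1 − 4·2 = -9  (check: 669·5 + 371·(-9) = 6)
  q = 12: r = 1, s = -1 − 12·5 = -61, t = 2 − 12·(-9) = 110  (check: 669·(-61) + 371·110 = 1)
The row with r = 1 (the gcd) gives the Bezout coefficients s = -61, t = 110.
Result: 669 · (-61) + 371 · (110) = 1.

gcd(669, 371) = 1; s = -61, t = 110 (check: 669·(-61) + 371·110 = 1).


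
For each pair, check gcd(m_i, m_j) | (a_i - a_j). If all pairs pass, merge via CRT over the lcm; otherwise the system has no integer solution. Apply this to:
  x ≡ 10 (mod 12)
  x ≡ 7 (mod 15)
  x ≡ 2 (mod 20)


Moduli 12, 15, 20 are not pairwise coprime, so CRT works modulo lcm(m_i) when all pairwise compatibility conditions hold.
Pairwise compatibility: gcd(m_i, m_j) must divide a_i - a_j for every pair.
Merge one congruence at a time:
  Start: x ≡ 10 (mod 12).
  Combine with x ≡ 7 (mod 15): gcd(12, 15) = 3; 7 - 10 = -3, which IS divisible by 3, so compatible.
    Write x = 10 + 12·t and substitute into x ≡ 7 (mod 15): 12·t ≡ 7 − 10 = -3 (mod 15).
    Divide the congruence (and modulus) by g = 3: 4·t ≡ -1 (mod 5).
    Reduce coefficients mod 5: 4·t ≡ 4 (mod 5).
    The inverse of 4 mod 5 is 4 (since 4·4 = 16 = 3·5 + 1), so t ≡ 4·4 = 16 ≡ 1 (mod 5).
    Then x = 10 + 12·1 = 22, valid modulo lcm(12, 15) = 60: x ≡ 22 (mod 60).
  Combine with x ≡ 2 (mod 20): gcd(60, 20) = 20; 2 - 22 = -20, which IS divisible by 20, so compatible.
    Write x = 22 + 60·t and substitute into x ≡ 2 (mod 20): 60·t ≡ 2 − 22 = -20 (mod 20).
    Divide the congruence (and modulus) by g = 20: 3·t ≡ -1 (mod 1).
    Modulo 1 every t works; take t = 0.
    Then x = 22 + 60·0 = 22, valid modulo lcm(60, 20) = 60: x ≡ 22 (mod 60).
Verify: 22 mod 12 = 10, 22 mod 15 = 7, 22 mod 20 = 2.

x ≡ 22 (mod 60).


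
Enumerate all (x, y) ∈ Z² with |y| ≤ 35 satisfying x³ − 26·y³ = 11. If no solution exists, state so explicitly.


The equation is x³ - 26y³ = 11. For fixed y, x³ = 26·y³ + 11, so a solution requires the RHS to be a perfect cube.
Strategy: iterate y from -35 to 35, compute RHS = 26·y³ + 11, and check whether it is a (positive or negative) perfect cube.
Check small values of y:
  y = 0: RHS = 11 is not a perfect cube.
  y = 1: RHS = 37 is not a perfect cube.
  y = -1: RHS = -15 is not a perfect cube.
  y = 2: RHS = 219 is not a perfect cube.
  y = -2: RHS = -197 is not a perfect cube.
  y = 3: RHS = 713 is not a perfect cube.
  y = -3: RHS = -691 is not a perfect cube.
Continuing the search up to |y| = 35 finds no solutions either.
No (x, y) in the scanned range satisfies the equation.

No integer solutions with |y| ≤ 35.


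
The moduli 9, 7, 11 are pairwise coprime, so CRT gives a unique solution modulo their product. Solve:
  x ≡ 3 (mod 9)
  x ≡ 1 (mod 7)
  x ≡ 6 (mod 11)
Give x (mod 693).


Moduli 9, 7, 11 are pairwise coprime; by CRT there is a unique solution modulo M = 9 · 7 · 11 = 693.
Solve pairwise, accumulating the modulus:
  Start with x ≡ 3 (mod 9).
  Combine with x ≡ 1 (mod 7): since gcd(9, 7) = 1, we get a unique residue mod 63.
    Write x = 3 + 9·t and substitute into x ≡ 1 (mod 7): 9·t ≡ 1 − 3 = -2 (mod 7).
    Reduce coefficients mod 7: 2·t ≡ 5 (mod 7).
    The inverse of 2 mod 7 is 4 (since 2·4 = 8 = 1·7 + 1), so t ≡ 4·5 = 20 ≡ 6 (mod 7).
    Then x = 3 + 9·6 = 57, valid modulo lcm(9, 7) = 63: x ≡ 57 (mod 63).
  Combine with x ≡ 6 (mod 11): since gcd(63, 11) = 1, we get a unique residue mod 693.
    Write x = 57 + 63·t and substitute into x ≡ 6 (mod 11): 63·t ≡ 6 − 57 = -51 (mod 11).
    Reduce coefficients mod 11: 8·t ≡ 4 (mod 11).
    The inverse of 8 mod 11 is 7 (since 8·7 = 56 = 5·11 + 1), so t ≡ 7·4 = 28 ≡ 6 (mod 11).
    Then x = 57 + 63·6 = 435, valid modulo lcm(63, 11) = 693: x ≡ 435 (mod 693).
Verify: 435 mod 9 = 3 ✓, 435 mod 7 = 1 ✓, 435 mod 11 = 6 ✓.

x ≡ 435 (mod 693).


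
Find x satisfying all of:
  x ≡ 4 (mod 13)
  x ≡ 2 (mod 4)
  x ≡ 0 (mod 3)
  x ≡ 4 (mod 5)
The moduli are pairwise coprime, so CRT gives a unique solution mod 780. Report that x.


Product of moduli M = 13 · 4 · 3 · 5 = 780.
Merge one congruence at a time:
  Start: x ≡ 4 (mod 13).
  Combine with x ≡ 2 (mod 4); new modulus lcm = 52.
    Write x = 4 + 13·t and substitute into x ≡ 2 (mod 4): 13·t ≡ 2 − 4 = -2 (mod 4).
    Reduce coefficients mod 4: 1·t ≡ 2 (mod 4).
    So t ≡ 2 (mod 4).
    Then x = 4 + 13·2 = 30, valid modulo lcm(13, 4) = 52: x ≡ 30 (mod 52).
  Combine with x ≡ 0 (mod 3); new modulus lcm = 156.
    Write x = 30 + 52·t and substitute into x ≡ 0 (mod 3): 52·t ≡ 0 − 30 = -30 (mod 3).
    Reduce coefficients mod 3: 1·t ≡ 0 (mod 3).
    So t ≡ 0 (mod 3).
    Then x = 30 + 52·0 = 30, valid modulo lcm(52, 3) = 156: x ≡ 30 (mod 156).
  Combine with x ≡ 4 (mod 5); new modulus lcm = 780.
    Write x = 30 + 156·t and substitute into x ≡ 4 (mod 5): 156·t ≡ 4 − 30 = -26 (mod 5).
    Reduce coefficients mod 5: 1·t ≡ 4 (mod 5).
    So t ≡ 4 (mod 5).
    Then x = 30 + 156·4 = 654, valid modulo lcm(156, 5) = 780: x ≡ 654 (mod 780).
Verify against each original: 654 mod 13 = 4, 654 mod 4 = 2, 654 mod 3 = 0, 654 mod 5 = 4.

x ≡ 654 (mod 780).


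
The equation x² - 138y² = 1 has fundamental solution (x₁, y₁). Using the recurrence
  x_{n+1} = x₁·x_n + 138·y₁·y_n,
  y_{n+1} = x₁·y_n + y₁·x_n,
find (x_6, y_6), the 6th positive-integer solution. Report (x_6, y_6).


Step 1: Find the fundamental solution (x₁, y₁) of x² - 138y² = 1.
  Expand √138 as a continued fraction. a₀ = ⌊√138⌋ = 11; iterate m_{k+1} = d_k·a_k − m_k, d_{k+1} = (138 − m_{k+1}²)/d_k, a_{k+1} = ⌊(a₀ + m_{k+1})/d_{k+1}⌋ (starting m₀ = 0, d₀ = 1), with convergents p_k = a_k·p_{k-1} + p_{k-2}, q_k = a_k·q_{k-1} + q_{k-2} (p₋₁ = 1, q₋₁ = 0):
  k = 0: a₀ = 11; p₀/q₀ = 11/1; p₀² − 138·q₀² = 121 − 138 = -17.
  k = 1: m = 11, d = 17, a = ⌊(11 + 11)/17⌋ = 1; p/q = (1·11 + 1)/(1·1 + 0) = 12/1; p² − 138·q² = 144 − 138 = 6.
  k = 2: m = 6, d = 6, a = ⌊(11 + 6)/6⌋ = 2; p/q = (2·12 + 11)/(2·1 + 1) = 35/3; p² − 138·q² = 1225 − 1242 = -17.
  k = 3: m = 6, d = 17, a = ⌊(11 + 6)/17⌋ = 1; p/q = (1·35 + 12)/(1·3 + 1) = 47/4; p² − 138·q² = 2209 − 2208 = 1.
  The first convergent with p² − 138·q² = 1 gives the fundamental solution (x₁, y₁) = (47, 4).
Step 2: Apply the recurrence (x_{n+1}, y_{n+1}) = (x₁x_n + 138y₁y_n, x₁y_n + y₁x_n) repeatedly.
  From (x_1, y_1) = (47, 4): x_2 = 47·47 + 138·4·4 = 4417; y_2 = 47·4 + 4·47 = 376.
  From (x_2, y_2) = (4417, 376): x_3 = 47·4417 + 138·4·376 = 415151; y_3 = 47·376 + 4·4417 = 35340.
  From (x_3, y_3) = (415151, 35340): x_4 = 47·415151 + 138·4·35340 = 39019777; y_4 = 47·35340 + 4·415151 = 3321584.
  From (x_4, y_4) = (39019777, 3321584): x_5 = 47·39019777 + 138·4·3321584 = 3667443887; y_5 = 47·3321584 + 4·39019777 = 312193556.
  From (x_5, y_5) = (3667443887, 312193556): x_6 = 47·3667443887 + 138·4·312193556 = 344700705601; y_6 = 47·312193556 + 4·3667443887 = 29342872680.
Step 3: Verify x_6² - 138·y_6² = 118818576441827272771201 - 118818576441827272771200 = 1 (should be 1). ✓

(x_1, y_1) = (47, 4); (x_6, y_6) = (344700705601, 29342872680).


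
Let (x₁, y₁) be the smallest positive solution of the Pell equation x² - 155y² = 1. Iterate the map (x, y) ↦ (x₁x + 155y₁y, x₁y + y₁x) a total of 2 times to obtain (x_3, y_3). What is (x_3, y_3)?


Step 1: Find the fundamental solution (x₁, y₁) of x² - 155y² = 1.
  Expand √155 as a continued fraction. a₀ = ⌊√155⌋ = 12; iterate m_{k+1} = d_k·a_k − m_k, d_{k+1} = (155 − m_{k+1}²)/d_k, a_{k+1} = ⌊(a₀ + m_{k+1})/d_{k+1}⌋ (starting m₀ = 0, d₀ = 1), with convergents p_k = a_k·p_{k-1} + p_{k-2}, q_k = a_k·q_{k-1} + q_{k-2} (p₋₁ = 1, q₋₁ = 0):
  k = 0: a₀ = 12; p₀/q₀ = 12/1; p₀² − 155·q₀² = 144 − 155 = -11.
  k = 1: m = 12, d = 11, a = ⌊(12 + 12)/11⌋ = 2; p/q = (2·12 + 1)/(2·1 + 0) = 25/2; p² − 155·q² = 625 − 620 = 5.
  k = 2: m = 10, d = 5, a = ⌊(12 + 10)/5⌋ = 4; p/q = (4·25 + 12)/(4·2 + 1) = 112/9; p² − 155·q² = 12544 − 12555 = -11.
  k = 3: m = 10, d = 11, a = ⌊(12 + 10)/11⌋ = 2; p/q = (2·112 + 25)/(2·9 + 2) = 249/20; p² − 155·q² = 62001 − 62000 = 1.
  The first convergent with p² − 155·q² = 1 gives the fundamental solution (x₁, y₁) = (249, 20).
Step 2: Apply the recurrence (x_{n+1}, y_{n+1}) = (x₁x_n + 155y₁y_n, x₁y_n + y₁x_n) repeatedly.
  From (x_1, y_1) = (249, 20): x_2 = 249·249 + 155·20·20 = 124001; y_2 = 249·20 + 20·249 = 9960.
  From (x_2, y_2) = (124001, 9960): x_3 = 249·124001 + 155·20·9960 = 61752249; y_3 = 249·9960 + 20·124001 = 4960060.
Step 3: Verify x_3² - 155·y_3² = 3813340256558001 - 3813340256558000 = 1 (should be 1). ✓

(x_1, y_1) = (249, 20); (x_3, y_3) = (61752249, 4960060).


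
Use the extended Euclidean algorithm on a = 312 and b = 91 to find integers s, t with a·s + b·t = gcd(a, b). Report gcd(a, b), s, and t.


Euclidean algorithm on (312, 91) — divide until remainder is 0:
  312 = 3 · 91 + 39
  91 = 2 · 39 + 13
  39 = 3 · 13 + 0
gcd(312, 91) = 13.
Track Bezout coefficients alongside the remainders: start with r₀ = 312 = a·1 + b·0 (s = 1, t = 0) and r₁ = 91 = a·0 + b·1 (s = 0, t = 1); each new remainder r_{k+1} = r_{k-1} − q_k·r_k inherits s_{k+1} = s_{k-1} − q_k·s_k, t_{k+1} = t_{k-1} − q_k·t_k, so r_k = a·s_k + b·t_k at every step:
  q = 3: r = 39, s = 1 − 3·0 = 1, t = 0 − 3·1 = -3  (check: 312·1 + 91·(-3) = 39)
  q = 2: r = 13, s = 0 − 2·1 = -2, t = 1 − 2·(-3) = 7  (check: 312·(-2) + 91·7 = 13)
The row with r = 13 (the gcd) gives the Bezout coefficients s = -2, t = 7.
Result: 312 · (-2) + 91 · (7) = 13.

gcd(312, 91) = 13; s = -2, t = 7 (check: 312·(-2) + 91·7 = 13).


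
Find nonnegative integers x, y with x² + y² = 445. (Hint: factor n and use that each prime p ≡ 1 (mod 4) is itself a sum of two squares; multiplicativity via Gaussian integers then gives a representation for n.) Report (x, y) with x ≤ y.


Step 1: Factor n = 445 = 5 · 89.
Step 2: Check the mod-4 condition on each prime factor: 5 ≡ 1 (mod 4), exponent 1; 89 ≡ 1 (mod 4), exponent 1.
All primes ≡ 3 (mod 4) appear to even exponent (or don't appear), so by the two-squares theorem n IS expressible as a sum of two squares.
Step 3: Build a representation. Here n = 5 · 89 is a product of primes ≡ 1 (mod 4). Each prime p ≡ 1 (mod 4) is itself a sum of two squares; find a² by testing p − a² for a perfect square:
  5: 5 − 1² = 4 = 2² ⇒ 5 = 1² + 2².
  89: 89 − 1² = 88, 89 − 2² = 85, 89 − 3² = 80, 89 − 4² = 73, 89 − 5² = 64 = 8² ⇒ 89 = 5² + 8².
  Combine using the Brahmagupta–Fibonacci identity (a² + b²)(c² + d²) = (ac − bd)² + (ad + bc)² = (ac + bd)² + (ad − bc)²:
  5 · 89 = 445: from (1² + 2²)(5² + 8²), take (1·5 − 2·8, 1·8 + 2·5) = (5 − 16, 8 + 10) = (-11, 18); dropping signs (only squares matter) gives (11, 18); check 11² + 18² = 121 + 324 = 445 ✓.
Step 4: Order so x ≤ y and verify: 11² + 18² = 121 + 324 = 445 = n. ✓

n = 445 = 11² + 18² (one valid representation with x ≤ y).


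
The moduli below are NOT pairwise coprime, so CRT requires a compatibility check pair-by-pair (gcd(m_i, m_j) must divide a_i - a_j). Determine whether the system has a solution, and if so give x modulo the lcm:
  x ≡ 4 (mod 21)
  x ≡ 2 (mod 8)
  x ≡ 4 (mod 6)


Moduli 21, 8, 6 are not pairwise coprime, so CRT works modulo lcm(m_i) when all pairwise compatibility conditions hold.
Pairwise compatibility: gcd(m_i, m_j) must divide a_i - a_j for every pair.
Merge one congruence at a time:
  Start: x ≡ 4 (mod 21).
  Combine with x ≡ 2 (mod 8): gcd(21, 8) = 1; 2 - 4 = -2, which IS divisible by 1, so compatible.
    Write x = 4 + 21·t and substitute into x ≡ 2 (mod 8): 21·t ≡ 2 − 4 = -2 (mod 8).
    Reduce coefficients mod 8: 5·t ≡ 6 (mod 8).
    The inverse of 5 mod 8 is 5 (since 5·5 = 25 = 3·8 + 1), so t ≡ 5·6 = 30 ≡ 6 (mod 8).
    Then x = 4 + 21·6 = 130, valid modulo lcm(21, 8) = 168: x ≡ 130 (mod 168).
  Combine with x ≡ 4 (mod 6): gcd(168, 6) = 6; 4 - 130 = -126, which IS divisible by 6, so compatible.
    Write x = 130 + 168·t and substitute into x ≡ 4 (mod 6): 168·t ≡ 4 − 130 = -126 (mod 6).
    Divide the congruence (and modulus) by g = 6: 28·t ≡ -21 (mod 1).
    Modulo 1 every t works; take t = 0.
    Then x = 130 + 168·0 = 130, valid modulo lcm(168, 6) = 168: x ≡ 130 (mod 168).
Verify: 130 mod 21 = 4, 130 mod 8 = 2, 130 mod 6 = 4.

x ≡ 130 (mod 168).


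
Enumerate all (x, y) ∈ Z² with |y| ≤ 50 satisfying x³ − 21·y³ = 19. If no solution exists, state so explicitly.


The equation is x³ - 21y³ = 19. For fixed y, x³ = 21·y³ + 19, so a solution requires the RHS to be a perfect cube.
Strategy: iterate y from -50 to 50, compute RHS = 21·y³ + 19, and check whether it is a (positive or negative) perfect cube.
Check small values of y:
  y = 0: RHS = 19 is not a perfect cube.
  y = 1: RHS = 40 is not a perfect cube.
  y = -1: RHS = -2 is not a perfect cube.
  y = 2: RHS = 187 is not a perfect cube.
  y = -2: RHS = -149 is not a perfect cube.
  y = 3: RHS = 586 is not a perfect cube.
  y = -3: RHS = -548 is not a perfect cube.
Continuing the search up to |y| = 50 finds no solutions either.
No (x, y) in the scanned range satisfies the equation.

No integer solutions with |y| ≤ 50.
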